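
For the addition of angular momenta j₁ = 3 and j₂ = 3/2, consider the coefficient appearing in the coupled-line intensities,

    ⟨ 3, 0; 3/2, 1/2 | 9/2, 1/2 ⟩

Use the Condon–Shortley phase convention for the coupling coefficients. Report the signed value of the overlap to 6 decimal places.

+√(10/21) ≈ +0.690066

j₁+j₂−J=0  J+j₁−j₂=6  J−j₁+j₂=3  j₁+j₂+J+1=10
(j₁±m₁, j₂±m₂, J±M) = (3,3,2,1,5,4)
P² = 17280/7
sum k=0..0:
  [0] +1/72 = 1/72
S = 1/72
C² = P²·S² = 10/21 ; C = +0.690066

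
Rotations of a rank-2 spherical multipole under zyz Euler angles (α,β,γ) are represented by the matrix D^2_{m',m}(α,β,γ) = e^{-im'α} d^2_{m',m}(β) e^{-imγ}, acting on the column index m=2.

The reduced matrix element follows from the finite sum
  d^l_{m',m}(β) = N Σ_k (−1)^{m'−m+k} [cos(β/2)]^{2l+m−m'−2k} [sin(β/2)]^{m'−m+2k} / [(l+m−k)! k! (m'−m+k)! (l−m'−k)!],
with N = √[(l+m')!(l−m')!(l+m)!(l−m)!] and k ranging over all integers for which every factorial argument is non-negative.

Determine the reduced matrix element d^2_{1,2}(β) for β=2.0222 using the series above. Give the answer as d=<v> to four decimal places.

d=0.2537

d^2_{1,2}(β=2.0222) via the finite sum:
c=cos(2.022200/2)=0.530929, s=sin(2.022200/2)=0.847416; N=√[6·1·24·1]=12.000000
k∈{1} keeps every argument non-negative
  k=1: (−1)^0·12.0000/(6)·0.5309^3·0.8474^1 = +0.253651
d^2_{1,2}(2.0222) = +0.253651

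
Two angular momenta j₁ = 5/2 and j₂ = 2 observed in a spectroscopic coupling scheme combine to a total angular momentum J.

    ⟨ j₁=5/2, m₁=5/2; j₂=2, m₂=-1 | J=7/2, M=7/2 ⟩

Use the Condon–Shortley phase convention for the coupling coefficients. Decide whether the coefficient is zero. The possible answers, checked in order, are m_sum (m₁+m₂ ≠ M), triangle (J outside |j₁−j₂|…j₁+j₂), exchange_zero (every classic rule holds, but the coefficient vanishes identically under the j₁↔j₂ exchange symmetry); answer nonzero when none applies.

m_sum

m-sum: m₁+m₂ = 5/2+(-1) = 3/2, M = 7/2  ✗ ⇒ coefficient is 0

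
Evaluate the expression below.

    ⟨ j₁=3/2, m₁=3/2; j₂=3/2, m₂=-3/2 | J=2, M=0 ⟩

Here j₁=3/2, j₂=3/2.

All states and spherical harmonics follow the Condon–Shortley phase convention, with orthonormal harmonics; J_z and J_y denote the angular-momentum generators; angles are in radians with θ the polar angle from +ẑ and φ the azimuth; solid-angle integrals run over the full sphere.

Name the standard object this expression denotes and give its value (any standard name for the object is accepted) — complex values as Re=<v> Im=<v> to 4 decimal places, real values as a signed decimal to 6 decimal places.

This is a Clebsch–Gordan (vector-coupling) coefficient.
triangle: 1!·2!·2!/6! = 4/720
(j±m)!: 3!·0!·0!·3!·2!·2! = 144
prefactor² = (2J+1)·Δ·N² = 4
  k=0: +1/(0!·1!·0!·0!·2!·2!) = 1/4
Σ = 1/4  ⇒  CG² = 4·(1/4)² = 1/4
CG = +√(1/4) = +0.500000

Clebsch–Gordan coefficient, +√(1/4) ≈ +0.500000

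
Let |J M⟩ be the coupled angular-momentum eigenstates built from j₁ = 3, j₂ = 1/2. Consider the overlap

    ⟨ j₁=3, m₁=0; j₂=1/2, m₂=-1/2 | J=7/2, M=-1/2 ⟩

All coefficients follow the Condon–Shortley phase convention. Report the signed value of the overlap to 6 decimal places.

j₁+j₂−J=0  J+j₁−j₂=6  J−j₁+j₂=1  j₁+j₂+J+1=8
(j₁±m₁, j₂±m₂, J±M) = (3,3,0,1,3,4)
P² = 5184/7
sum k=0..0:
  [0] +1/36 = 1/36
S = 1/36
C² = P²·S² = 4/7 ; C = +0.755929

+√(4/7) = +0.755929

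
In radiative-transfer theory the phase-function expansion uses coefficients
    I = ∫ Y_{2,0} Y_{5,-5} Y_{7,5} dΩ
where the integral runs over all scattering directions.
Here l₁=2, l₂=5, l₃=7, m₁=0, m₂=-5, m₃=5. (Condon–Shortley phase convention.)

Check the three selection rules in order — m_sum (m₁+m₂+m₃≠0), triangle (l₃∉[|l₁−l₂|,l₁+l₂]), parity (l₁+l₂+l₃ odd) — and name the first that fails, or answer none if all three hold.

none

azimuthal sum: 0 − 5 + 5 = 0  ✓
3 ≤ 7 ≤ 7 (triangle on l)  ✓
L = 2 + 5 + 7 = 14 (even)  ✓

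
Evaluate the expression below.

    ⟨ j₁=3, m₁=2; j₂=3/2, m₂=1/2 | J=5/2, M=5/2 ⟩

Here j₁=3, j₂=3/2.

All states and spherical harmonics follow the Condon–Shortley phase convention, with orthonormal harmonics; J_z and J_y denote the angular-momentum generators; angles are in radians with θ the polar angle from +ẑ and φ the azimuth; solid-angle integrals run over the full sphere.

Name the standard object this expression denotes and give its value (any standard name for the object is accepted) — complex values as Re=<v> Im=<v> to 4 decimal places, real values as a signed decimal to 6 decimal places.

Clebsch–Gordan coefficient, −√(5/14) ≈ -0.597614

This is a Clebsch–Gordan (vector-coupling) coefficient.
√[6·2!4!1!/8! · 5!1!2!1!5!0!] = √(1440/7)
  +(−1)^1/∏(1,1,0,1,4,0)! = -1/24  (running -1/24)
⟨..|..⟩ = √(1440/7)·(-1/24) = -0.597614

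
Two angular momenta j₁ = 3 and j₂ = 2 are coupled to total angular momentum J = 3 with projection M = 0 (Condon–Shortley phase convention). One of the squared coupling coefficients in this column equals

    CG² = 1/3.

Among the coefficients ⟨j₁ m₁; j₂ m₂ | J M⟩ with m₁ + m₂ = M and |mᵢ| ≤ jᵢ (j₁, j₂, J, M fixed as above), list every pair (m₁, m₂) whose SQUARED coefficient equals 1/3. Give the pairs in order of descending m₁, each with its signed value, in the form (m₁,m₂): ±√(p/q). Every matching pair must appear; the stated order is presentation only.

(2,-2): +√(1/3); (-2,2): +√(1/3)

Admissible pairs with m₁+m₂ = M = 0: (-2,2), (-1,1), (0,0), (1,-1), (2,-2)
  (m₁,m₂)=(2,-2): CG² = 1/3, CG = +√(1/3)   ← matches the target
  (m₁,m₂)=(1,-1): CG² = 1/30, CG = +√(1/30)
  (m₁,m₂)=(0,0): CG² = 4/15, CG = −√(4/15)
  (m₁,m₂)=(-1,1): CG² = 1/30, CG = +√(1/30)
  (m₁,m₂)=(-2,2): CG² = 1/3, CG = +√(1/3)   ← matches the target
Pairs with CG² = 1/3: (2,-2): +√(1/3); (-2,2): +√(1/3)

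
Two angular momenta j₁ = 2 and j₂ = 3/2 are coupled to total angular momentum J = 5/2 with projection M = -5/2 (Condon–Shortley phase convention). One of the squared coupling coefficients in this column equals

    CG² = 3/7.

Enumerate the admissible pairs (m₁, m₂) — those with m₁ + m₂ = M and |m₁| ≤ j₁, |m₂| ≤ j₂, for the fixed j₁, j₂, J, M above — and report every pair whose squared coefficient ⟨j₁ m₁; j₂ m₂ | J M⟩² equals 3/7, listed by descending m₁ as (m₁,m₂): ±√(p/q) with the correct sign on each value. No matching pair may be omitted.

(-1,-3/2): +√(3/7)

Admissible pairs with m₁+m₂ = M = -5/2: (-2,-1/2), (-1,-3/2)
  (m₁,m₂)=(-1,-3/2): CG² = 3/7, CG = +√(3/7)   ← matches the target
  (m₁,m₂)=(-2,-1/2): CG² = 4/7, CG = −√(4/7)
Pairs with CG² = 3/7: (-1,-3/2): +√(3/7)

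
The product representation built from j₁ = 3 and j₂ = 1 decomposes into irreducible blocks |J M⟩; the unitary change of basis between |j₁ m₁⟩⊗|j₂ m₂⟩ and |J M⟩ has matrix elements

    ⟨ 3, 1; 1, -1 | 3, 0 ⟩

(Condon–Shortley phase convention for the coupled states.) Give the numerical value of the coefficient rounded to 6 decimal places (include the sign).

+0.707107  (= +√(1/2))

√[7·1!5!1!/8! · 4!2!0!2!3!3!] = √(72)
  +(−1)^0/∏(0,1,2,0,3,1)! = 1/12  (running 1/12)
⟨..|..⟩ = √(72)·(1/12) = +0.707107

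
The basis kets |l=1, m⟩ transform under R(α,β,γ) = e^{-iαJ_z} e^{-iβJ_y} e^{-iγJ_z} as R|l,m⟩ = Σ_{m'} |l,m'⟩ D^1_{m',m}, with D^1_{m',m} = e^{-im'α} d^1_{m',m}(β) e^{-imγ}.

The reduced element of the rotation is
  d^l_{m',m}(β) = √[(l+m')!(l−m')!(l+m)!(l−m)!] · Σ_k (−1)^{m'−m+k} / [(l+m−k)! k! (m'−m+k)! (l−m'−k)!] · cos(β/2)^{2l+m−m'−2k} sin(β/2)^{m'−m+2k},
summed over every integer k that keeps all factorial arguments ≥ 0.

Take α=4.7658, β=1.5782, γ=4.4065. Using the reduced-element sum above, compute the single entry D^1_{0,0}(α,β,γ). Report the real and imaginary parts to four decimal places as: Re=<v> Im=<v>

Re=-0.0074 Im=0.0000

Split into d^1_{0,0}(β=1.5782) × two z-phases.
c=cos(1.578200/2)=0.704484, s=sin(1.578200/2)=0.709720; N=√[1·1·1·1]=1.000000
k∈{0,1} keeps every argument non-negative
  k=0: (−1)^0·1.0000/(1)·0.7045^2·0.7097^0 = +0.496298
  k=1: (−1)^1·1.0000/(1)·0.7045^0·0.7097^2 = -0.503702
d^1_{0,0}(1.5782) = +0.496298 -0.503702 = -0.007404
Attach z-rotation phases: D = e^{-i(0)(4.7658)}·(-0.007404)·e^{-i(0)(4.4065)} = -0.007404+0.000000i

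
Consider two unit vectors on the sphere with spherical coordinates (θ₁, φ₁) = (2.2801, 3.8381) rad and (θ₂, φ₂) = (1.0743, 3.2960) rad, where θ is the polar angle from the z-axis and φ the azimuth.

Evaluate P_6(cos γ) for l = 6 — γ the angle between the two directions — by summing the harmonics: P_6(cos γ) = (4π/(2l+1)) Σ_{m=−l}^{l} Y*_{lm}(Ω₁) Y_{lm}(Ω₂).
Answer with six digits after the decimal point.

0.048363

Addition theorem: P_6(cos γ) = (4π/13) Σ_m Y*_{lm}(Ω₁) Y_{lm}(Ω₂), m = −6…6:
  term(m=-6) = -0.02046 - 0.00228j   from Y*(Ω₁)=-0.04689 - 0.07941j, Y(Ω₂)=0.13408 - 0.17846j
  term(m=-5) = 0.10436 - 0.04800j   from Y*(Ω₁)=-0.25842 - 0.09169j, Y(Ω₂)=-0.30014 + 0.29223j
  term(m=-4) = -0.07784 + 0.11437j   from Y*(Ω₁)=-0.40655 + 0.15097j, Y(Ω₂)=0.26007 - 0.18473j
  term(m=-3) = -0.00182 + 0.03278j   from Y*(Ω₁)=-0.15312 + 0.26823j, Y(Ω₂)=0.09510 - 0.04750j
  term(m=-2) = 0.02133 + 0.04032j   from Y*(Ω₁)=-0.02313 - 0.12873j, Y(Ω₂)=-0.33230 + 0.10601j
  term(m=-1) = -0.00582 - 0.00350j   from Y*(Ω₁)=-0.27922 - 0.23353j, Y(Ω₂)=0.01844 - 0.00287j
  term(m=+0) = 0.01053 + 0.00000j   from Y*(Ω₁)=0.03122 + 0.00000j, Y(Ω₂)=0.33727 + 0.00000j
  term(m=+1) = -0.00582 + 0.00350j   from Y*(Ω₁)=0.27922 - 0.23353j, Y(Ω₂)=-0.01844 - 0.00287j
  term(m=+2) = 0.02133 - 0.04032j   from Y*(Ω₁)=-0.02313 + 0.12873j, Y(Ω₂)=-0.33230 - 0.10601j
  term(m=+3) = -0.00182 - 0.03278j   from Y*(Ω₁)=0.15312 + 0.26823j, Y(Ω₂)=-0.09510 - 0.04750j
  term(m=+4) = -0.07784 - 0.11437j   from Y*(Ω₁)=-0.40655 - 0.15097j, Y(Ω₂)=0.26007 + 0.18473j
  term(m=+5) = 0.10436 + 0.04800j   from Y*(Ω₁)=0.25842 - 0.09169j, Y(Ω₂)=0.30014 + 0.29223j
  term(m=+6) = -0.02046 + 0.00228j   from Y*(Ω₁)=-0.04689 + 0.07941j, Y(Ω₂)=0.13408 + 0.17846j
Total Σ_m = 0.05003 + 0.00000j. Multiply by 0.966644: 0.04836 + 0.00000j. P_6(cos γ) = 0.048363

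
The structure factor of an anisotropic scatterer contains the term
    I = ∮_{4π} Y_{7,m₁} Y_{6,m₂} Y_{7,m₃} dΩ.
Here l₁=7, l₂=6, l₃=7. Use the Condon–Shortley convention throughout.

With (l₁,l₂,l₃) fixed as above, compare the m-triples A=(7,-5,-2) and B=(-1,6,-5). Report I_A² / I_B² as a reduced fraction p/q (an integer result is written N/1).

117/224

l's match ⇒ only the (l;m) 3-j factors differ between A and B.
A: triangle coeff Δ(7,6,7) = 1/2444321880; Σ_t [0,0]: t=0:+1/3483648000 = 1/3483648000; (3j)²=33/6460 [(7 6 7; 7 -5 -2)], sign=-1
B: triangle coeff Δ(7,6,7) = 1/2444321880; Σ_t [6,6]: t=6:+1/746496000 = 1/746496000; (3j)²=616/62985 [(7 6 7; -1 6 -5)], sign=+1
I_A²/I_B² = (33/6460)/(616/62985) = 117/224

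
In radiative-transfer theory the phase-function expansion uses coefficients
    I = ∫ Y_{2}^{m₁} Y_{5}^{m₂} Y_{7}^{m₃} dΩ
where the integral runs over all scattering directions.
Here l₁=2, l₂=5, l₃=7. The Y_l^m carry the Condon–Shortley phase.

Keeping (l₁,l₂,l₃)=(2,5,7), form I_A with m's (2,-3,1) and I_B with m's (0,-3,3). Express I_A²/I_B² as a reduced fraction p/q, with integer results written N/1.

Shared (l₁,l₂,l₃)=(2,5,7): N and (l;000)² cancel in I_A²/I_B².
A: Δ = 0!·4!·10!/15! = 1/15015; Racah Σ t=0..0: t=0:+1/1935360 = 1/1935360; ⇒ 3j(2 5 7; 2 -3 1)² = 1/1001, sgn +1
B: Δ = 0!·4!·10!/15! = 1/15015; Racah Σ t=0..0: t=0:+1/322560 = 1/322560; ⇒ 3j(2 5 7; 0 -3 3)² = 18/1001, sgn +1
I_A²/I_B² = (1/1001)/(18/1001) = 1/18

1/18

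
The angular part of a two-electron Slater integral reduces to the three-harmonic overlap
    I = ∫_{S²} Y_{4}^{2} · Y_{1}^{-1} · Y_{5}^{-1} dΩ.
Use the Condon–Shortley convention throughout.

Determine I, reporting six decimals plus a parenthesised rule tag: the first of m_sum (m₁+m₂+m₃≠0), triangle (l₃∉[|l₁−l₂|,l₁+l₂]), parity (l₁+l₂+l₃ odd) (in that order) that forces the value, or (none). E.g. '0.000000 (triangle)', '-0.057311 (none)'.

Checks pass: Σm=0; 10 even; l₃=5∈[3,5].
(2·4+1)(2·1+1)(2·5+1) = 297
Δ: 0! 8! 2! / 11! → 1/495
sum: t=0:+1/576 = 1/576
3j²(4 1 5; 0 0 0) = Δ·Π!·Σ² = 5/99  (sign -1)
sum: t=0:+1/2880 = 1/2880
3j²(4 1 5; 2 -1 -1) = Δ·Π!·Σ² = 2/165  (sign +1)
combine: 4πI² = 297·5/99·2/165 = 2/11
take √, sign -1: I = -0.12028562
No selection rule forces the value: the integral is nonzero (none).

-0.120286 (none)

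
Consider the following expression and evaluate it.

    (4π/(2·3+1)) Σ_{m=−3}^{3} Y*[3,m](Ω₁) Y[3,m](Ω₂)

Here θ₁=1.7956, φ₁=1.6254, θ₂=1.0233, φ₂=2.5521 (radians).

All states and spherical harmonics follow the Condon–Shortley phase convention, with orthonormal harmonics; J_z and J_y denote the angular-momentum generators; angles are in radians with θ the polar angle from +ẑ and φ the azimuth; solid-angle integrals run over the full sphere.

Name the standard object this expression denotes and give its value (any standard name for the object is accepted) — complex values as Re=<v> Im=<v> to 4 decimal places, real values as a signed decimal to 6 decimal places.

This sum is the spherical-harmonic addition theorem: it equals the Legendre polynomial P_l(cos γ) of the angle γ between the two directions.
Summing Y*_{l m}(θ₁,φ₁)·Y_{l m}(θ₂,φ₂) over m ∈ [−3, 3]; prefactor 4π/(2·3+1) = 1.795196:
  m=-3: Y*=(0.063033, -0.381341)  Y=(0.051006, -0.254649)  product (-0.093893, -0.035502)
  m=-2: Y*=(0.215206, 0.023596)  Y=(0.148101, 0.358448)  product (0.023414, 0.080635)
  m=-1: Y*=(0.012922, -0.236420)  Y=(-0.081395, -0.054439)  product (-0.013922, 0.018540)
  m=+0: Y*=(0.228892, -0.000000)  Y=(-0.319579, 0.000000)  product (-0.073149, 0.000000)
  m=+1: Y*=(-0.012922, -0.236420)  Y=(0.081395, -0.054439)  product (-0.013922, -0.018540)
  m=+2: Y*=(0.215206, -0.023596)  Y=(0.148101, -0.358448)  product (0.023414, -0.080635)
  m=+3: Y*=(-0.063033, -0.381341)  Y=(-0.051006, -0.254649)  product (-0.093893, 0.035502)
Σ over m = (-0.241951, 0.000000); ×(4π/7) → (-0.434350, 0.000000). Real part: -0.434350

Legendre polynomial (addition theorem), -0.434350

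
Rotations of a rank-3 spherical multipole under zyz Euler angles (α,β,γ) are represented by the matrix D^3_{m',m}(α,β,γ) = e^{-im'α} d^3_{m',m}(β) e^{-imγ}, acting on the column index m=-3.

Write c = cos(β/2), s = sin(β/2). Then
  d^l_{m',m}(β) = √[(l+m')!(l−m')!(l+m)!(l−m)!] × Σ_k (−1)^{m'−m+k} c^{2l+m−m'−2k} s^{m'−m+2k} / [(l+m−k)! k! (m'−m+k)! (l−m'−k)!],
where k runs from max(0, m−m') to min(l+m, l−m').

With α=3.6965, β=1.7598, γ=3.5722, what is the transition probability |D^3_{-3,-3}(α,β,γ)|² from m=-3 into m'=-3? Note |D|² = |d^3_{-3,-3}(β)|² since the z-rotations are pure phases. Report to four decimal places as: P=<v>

Split into d^3_{-3,-3}(β=1.7598) × two z-phases.
With c≡cos(β/2)=0.637228 and s≡sin(β/2)=0.770675, N=[1·720·1·720]^{1/2}=720.000000
Admissible k: 0..0 (factorial args all ≥0)
  k=0: (−1)^0·720.0000/(720)·0.6372^6·0.7707^0 = +0.066953
d^3_{-3,-3}(1.7598) = +0.066953
|D^3_{-3,-3}|² = |d^3_{-3,-3}(β)|² = (+0.066953)² = 0.004483 (the z-rotation phases have unit modulus)

P=0.0045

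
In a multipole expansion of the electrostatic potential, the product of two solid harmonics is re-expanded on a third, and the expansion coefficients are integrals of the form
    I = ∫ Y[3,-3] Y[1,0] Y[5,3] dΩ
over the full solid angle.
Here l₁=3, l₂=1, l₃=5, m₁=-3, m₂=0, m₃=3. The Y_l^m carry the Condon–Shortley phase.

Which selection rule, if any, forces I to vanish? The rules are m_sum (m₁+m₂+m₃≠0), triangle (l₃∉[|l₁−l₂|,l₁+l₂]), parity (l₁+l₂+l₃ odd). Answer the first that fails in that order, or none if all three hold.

triangle

m₁+m₂+m₃ = -3 + 0 + 3 = 0  ✓
triangle: need |l₁−l₂| ≤ l₃ ≤ l₁+l₂ = [2,4]; l₃=5 is outside  ✗
parity: l₁+l₂+l₃ = 9 is odd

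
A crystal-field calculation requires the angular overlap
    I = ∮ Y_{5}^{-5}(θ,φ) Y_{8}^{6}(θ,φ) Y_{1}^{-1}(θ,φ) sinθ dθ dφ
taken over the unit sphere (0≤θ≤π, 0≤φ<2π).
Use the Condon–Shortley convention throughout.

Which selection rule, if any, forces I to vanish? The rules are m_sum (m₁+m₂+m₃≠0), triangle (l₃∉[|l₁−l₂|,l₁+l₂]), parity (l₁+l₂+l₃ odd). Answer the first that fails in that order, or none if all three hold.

Σmᵢ = 0  ✓
l₃∈[|l₁−l₂|,l₁+l₂]=[3,13] required, l₃=1 fails  ✗
Σlᵢ = 14 ⇒ even

triangle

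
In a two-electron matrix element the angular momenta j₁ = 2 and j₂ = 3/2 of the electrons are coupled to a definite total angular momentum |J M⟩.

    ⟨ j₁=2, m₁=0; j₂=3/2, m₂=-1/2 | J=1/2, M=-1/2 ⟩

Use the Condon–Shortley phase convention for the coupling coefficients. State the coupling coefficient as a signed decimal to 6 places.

-0.447214

√[2·3!1!0!/5! · 2!2!1!2!0!1!] = √(4/5)
  +(−1)^1/∏(1,2,1,0,0,0)! = -1/2  (running -1/2)
⟨..|..⟩ = √(4/5)·(-1/2) = -0.447214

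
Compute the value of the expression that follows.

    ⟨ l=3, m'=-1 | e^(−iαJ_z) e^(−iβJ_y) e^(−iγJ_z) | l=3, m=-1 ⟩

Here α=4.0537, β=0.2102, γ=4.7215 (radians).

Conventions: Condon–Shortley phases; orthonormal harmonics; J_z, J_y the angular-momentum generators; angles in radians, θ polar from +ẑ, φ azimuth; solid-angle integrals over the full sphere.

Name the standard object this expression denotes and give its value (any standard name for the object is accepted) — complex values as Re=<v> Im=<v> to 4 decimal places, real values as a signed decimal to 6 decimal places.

This is a Wigner D-matrix element — the rotation-matrix element ⟨l m'| R(α,β,γ) |l m⟩ in the angular-momentum basis.
First d^3_{-1,-1}(β=0.2102), then the phase factors e^{-i(-1)α} and e^{-i(-1)γ}:
With c≡cos(β/2)=0.994482 and s≡sin(β/2)=0.104907, N=[2·24·2·24]^{1/2}=48.000000
Admissible k: 0..2 (factorial args all ≥0)
  k=0: (−1)^0·48.0000/(48)·0.9945^6·0.1049^0 = +0.967346
  k=1: (−1)^1·48.0000/(6)·0.9945^4·0.1049^2 = -0.086116
  k=2: (−1)^2·48.0000/(8)·0.9945^2·0.1049^4 = +0.000719
d^3_{-1,-1}(0.2102) = +0.967346 -0.086116 +0.000719 = +0.881949
Attach z-rotation phases: D = e^{-i(-1)(4.0537)}·(+0.881949)·e^{-i(-1)(4.7215)} = -0.702330+0.533447i

Wigner D-matrix element, Re=-0.7023 Im=0.5334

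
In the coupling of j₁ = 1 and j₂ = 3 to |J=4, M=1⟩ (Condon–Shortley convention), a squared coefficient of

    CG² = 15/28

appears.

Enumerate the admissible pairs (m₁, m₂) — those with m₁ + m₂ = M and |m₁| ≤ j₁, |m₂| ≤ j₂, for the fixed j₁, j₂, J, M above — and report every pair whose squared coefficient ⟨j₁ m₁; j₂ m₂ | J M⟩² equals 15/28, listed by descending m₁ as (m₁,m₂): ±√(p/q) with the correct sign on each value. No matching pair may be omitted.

Admissible pairs with m₁+m₂ = M = 1: (-1,2), (0,1), (1,0)
  (m₁,m₂)=(1,0): CG² = 5/14, CG = +√(5/14)
  (m₁,m₂)=(0,1): CG² = 15/28, CG = +√(15/28)   ← matches the target
  (m₁,m₂)=(-1,2): CG² = 3/28, CG = +√(3/28)
Pairs with CG² = 15/28: (0,1): +√(15/28)

(0,1): +√(15/28)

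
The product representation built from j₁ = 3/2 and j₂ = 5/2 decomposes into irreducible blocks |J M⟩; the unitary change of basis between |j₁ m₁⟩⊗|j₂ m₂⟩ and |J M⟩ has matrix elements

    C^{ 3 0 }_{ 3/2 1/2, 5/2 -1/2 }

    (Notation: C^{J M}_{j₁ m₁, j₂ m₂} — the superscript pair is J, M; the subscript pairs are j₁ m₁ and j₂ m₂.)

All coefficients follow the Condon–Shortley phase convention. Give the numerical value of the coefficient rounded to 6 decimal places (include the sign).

+√(1/5) ≈ +0.447214

triangle: 1!×2!×4!/8! = 48/40320
(j±m)!: 2!×1!×2!×3!×3!×3! = 864
prefactor² = (2J+1)×Δ×N² = 36/5
  k=0: +1/(0!×1!×1!×2!×1!×2!) = 1/4
  k=1: −1/(1!×0!×0!×1!×2!×3!) = -1/12
Σ = 1/6  ⇒  CG² = 36/5×(1/6)² = 1/5
CG = +√(1/5) = +0.447214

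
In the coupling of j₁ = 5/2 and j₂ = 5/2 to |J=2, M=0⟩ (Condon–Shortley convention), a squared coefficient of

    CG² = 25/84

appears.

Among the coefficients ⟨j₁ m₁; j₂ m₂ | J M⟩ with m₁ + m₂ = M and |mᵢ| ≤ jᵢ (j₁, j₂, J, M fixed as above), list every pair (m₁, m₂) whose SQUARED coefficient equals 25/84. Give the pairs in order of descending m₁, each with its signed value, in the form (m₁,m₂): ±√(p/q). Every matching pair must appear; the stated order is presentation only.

(5/2,-5/2): +√(25/84); (-5/2,5/2): −√(25/84)

Admissible pairs with m₁+m₂ = M = 0: (-5/2,5/2), (-3/2,3/2), (-1/2,1/2), (1/2,-1/2), (3/2,-3/2), (5/2,-5/2)
  (m₁,m₂)=(5/2,-5/2): CG² = 25/84, CG = +√(25/84)   ← matches the target
  (m₁,m₂)=(3/2,-3/2): CG² = 1/84, CG = +√(1/84)
  (m₁,m₂)=(1/2,-1/2): CG² = 4/21, CG = −√(4/21)
  (m₁,m₂)=(-1/2,1/2): CG² = 4/21, CG = +√(4/21)
  (m₁,m₂)=(-3/2,3/2): CG² = 1/84, CG = −√(1/84)
  (m₁,m₂)=(-5/2,5/2): CG² = 25/84, CG = −√(25/84)   ← matches the target
Pairs with CG² = 25/84: (5/2,-5/2): +√(25/84); (-5/2,5/2): −√(25/84)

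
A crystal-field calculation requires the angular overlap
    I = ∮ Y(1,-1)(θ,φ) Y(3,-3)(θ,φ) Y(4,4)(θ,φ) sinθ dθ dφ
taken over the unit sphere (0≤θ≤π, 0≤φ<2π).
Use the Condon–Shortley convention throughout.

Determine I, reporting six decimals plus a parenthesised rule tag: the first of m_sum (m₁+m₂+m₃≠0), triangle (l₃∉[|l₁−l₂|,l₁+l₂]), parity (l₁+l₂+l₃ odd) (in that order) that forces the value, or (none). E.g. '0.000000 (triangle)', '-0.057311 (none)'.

0.325735 (none)

Rules hold: Σm=0, L=8 even, 2≤4≤4.
N = 3·7·9 = 189
Δ = 0!·2!·6!/9! = 1/252
Racah Σ t=0..0: t=0:+1/36 = 1/36
⇒ 3j(1 3 4; 0 0 0)² = 4/63, sgn +1
Racah Σ t=0..0: t=0:+1/1440 = 1/1440
⇒ 3j(1 3 4; -1 -3 4)² = 1/9, sgn +1
4πI² = N·(3j₀)²·(3jₘ)² = 4/3
I = +1·√(1.33333/4π) = 0.32573501
No selection rule forces the value: the integral is nonzero (none).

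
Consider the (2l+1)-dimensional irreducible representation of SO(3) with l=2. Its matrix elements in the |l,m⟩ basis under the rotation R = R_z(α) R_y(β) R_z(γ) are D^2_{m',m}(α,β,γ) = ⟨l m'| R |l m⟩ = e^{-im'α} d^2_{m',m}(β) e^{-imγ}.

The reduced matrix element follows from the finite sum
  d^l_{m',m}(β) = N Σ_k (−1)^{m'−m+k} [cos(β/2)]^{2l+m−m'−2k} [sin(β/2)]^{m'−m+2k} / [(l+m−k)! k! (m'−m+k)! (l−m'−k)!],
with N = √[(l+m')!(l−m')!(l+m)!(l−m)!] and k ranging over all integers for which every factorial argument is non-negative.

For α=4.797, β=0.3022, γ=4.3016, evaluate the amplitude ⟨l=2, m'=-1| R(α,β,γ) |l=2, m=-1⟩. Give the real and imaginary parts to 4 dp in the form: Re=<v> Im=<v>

Re=-0.8419 Im=0.2848

First d^2_{-1,-1}(β=0.3022), then the phase factors e^{-i(-1)α} and e^{-i(-1)γ}:
c=cos(0.302200/2)=0.988606, s=sin(0.302200/2)=0.150526; N=√[1·6·1·6]=6.000000
k∈{0,1} keeps every argument non-negative
  k=0: (−1)^0·6.0000/(6)·0.9886^4·0.1505^0 = +0.955197
  k=1: (−1)^1·6.0000/(2)·0.9886^2·0.1505^2 = -0.066434
d^2_{-1,-1}(0.3022) = +0.955197 -0.066434 = +0.888764
Phases: e^{-i·(-1)·4.7970}=+0.084510-0.996423i, e^{-i·(-1)·4.3016}=-0.399333-0.916806i ⇒ D=-0.841903+0.284782i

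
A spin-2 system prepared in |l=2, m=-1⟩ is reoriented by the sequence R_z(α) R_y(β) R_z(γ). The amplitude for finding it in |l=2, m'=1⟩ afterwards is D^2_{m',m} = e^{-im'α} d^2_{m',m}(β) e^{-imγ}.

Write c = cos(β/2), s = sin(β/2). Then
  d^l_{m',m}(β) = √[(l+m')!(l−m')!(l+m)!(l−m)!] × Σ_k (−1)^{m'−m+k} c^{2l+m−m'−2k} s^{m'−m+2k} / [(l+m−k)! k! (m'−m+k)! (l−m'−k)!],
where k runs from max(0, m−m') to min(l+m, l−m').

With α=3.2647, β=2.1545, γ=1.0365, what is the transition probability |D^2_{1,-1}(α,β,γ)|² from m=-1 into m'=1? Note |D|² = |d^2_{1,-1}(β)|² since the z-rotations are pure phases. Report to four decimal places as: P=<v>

D^2_{1,-1}(3.2647,2.1545,1.0365) = e^{-i·1·3.2647}·d^2_{1,-1}(2.1545)·e^{-i·-1·1.0365}. Compute d first:
Half-angle: c=0.473752, s=0.880658. N=√(6·1·1·6)=6.000000
k: max(0,(-1)−(1))=0 … min(2+(-1),2−(1))=1
  k=0: (−1)^2·6.0000/(2)·0.4738^2·0.8807^2 = +0.522202
  k=1: (−1)^3·6.0000/(6)·0.4738^0·0.8807^4 = -0.601492
d^2_{1,-1}(2.1545) = +0.522202 -0.601492 = -0.079290
|D^2_{1,-1}|² = |d^2_{1,-1}(β)|² = (-0.079290)² = 0.006287 (the z-rotation phases have unit modulus)

P=0.0063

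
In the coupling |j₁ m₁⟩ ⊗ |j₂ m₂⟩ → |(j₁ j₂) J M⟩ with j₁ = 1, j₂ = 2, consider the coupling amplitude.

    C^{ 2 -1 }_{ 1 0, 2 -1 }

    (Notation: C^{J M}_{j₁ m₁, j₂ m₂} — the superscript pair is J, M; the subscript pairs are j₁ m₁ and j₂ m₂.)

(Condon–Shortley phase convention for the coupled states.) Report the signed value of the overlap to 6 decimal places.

+0.408248

triangle: 1!*1!*3!/6! = 6/720
(j±m)!: 1!*1!*1!*3!*1!*3! = 36
prefactor² = (2J+1)*Δ*N² = 3/2
  k=0: +1/(0!*1!*1!*1!*0!*2!) = 1/2
  k=1: −1/(1!*0!*0!*0!*1!*3!) = -1/6
Σ = 1/3  ⇒  CG² = 3/2*(1/3)² = 1/6
CG = +√(1/6) = +0.408248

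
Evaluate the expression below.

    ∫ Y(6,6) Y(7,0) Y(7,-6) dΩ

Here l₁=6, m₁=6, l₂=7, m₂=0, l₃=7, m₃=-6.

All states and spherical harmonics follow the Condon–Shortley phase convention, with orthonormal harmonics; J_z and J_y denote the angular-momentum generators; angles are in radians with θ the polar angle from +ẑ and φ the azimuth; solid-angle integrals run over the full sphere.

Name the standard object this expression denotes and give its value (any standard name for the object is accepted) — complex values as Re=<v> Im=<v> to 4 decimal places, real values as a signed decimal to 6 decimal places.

Gaunt coefficient, -0.087336

This is a Gaunt coefficient — the integral of a triple product of spherical harmonics over the sphere.
Rules hold: Σm=0, L=20 even, 1≤7≤13.
N = 13·15·15 = 2925
Δ = 6!·6!·8!/21! = 1/2444321880
Racah Σ t=0..6: t=0:+1/2612736000 t=1:−1/20736000 t=2:+1/1658880 t=3:−1/746496 t=4:+1/1658880 t=5:−1/20736000 t=6:+1/2612736000 = -1/4354560
⇒ 3j(6 7 7; 0 0 0)² = 1000/138567, sgn +1
Racah Σ t=0..0: t=0:+1/2612736000 = 1/2612736000
⇒ 3j(6 7 7; 6 0 -6)² = 22/4845, sgn -1
4πI² = N·(3j₀)²·(3jₘ)² = 10000/104329
I = -1·√(0.0958506/4π) = -0.08733585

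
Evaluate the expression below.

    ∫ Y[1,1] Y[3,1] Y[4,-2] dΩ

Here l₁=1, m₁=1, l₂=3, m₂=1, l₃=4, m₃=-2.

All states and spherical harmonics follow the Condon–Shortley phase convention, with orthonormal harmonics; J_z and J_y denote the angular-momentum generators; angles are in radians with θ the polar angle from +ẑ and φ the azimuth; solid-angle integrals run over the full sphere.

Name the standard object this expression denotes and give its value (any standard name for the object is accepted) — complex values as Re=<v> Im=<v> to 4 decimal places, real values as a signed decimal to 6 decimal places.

This is a Gaunt coefficient — the integral of a triple product of spherical harmonics over the sphere.
m-sum 0 ✓  L=8 even ✓  2≤4≤4 ✓
Π(2lᵢ+1) = 3×7×9 = 189
triangle coeff Δ(1,3,4) = 1/252
Σ_t [0,0]: t=0:+1/36 = 1/36
(3j)²=4/63 [(1 3 4; 0 0 0)], sign=+1
Σ_t [0,0]: t=0:+1/96 = 1/96
(3j)²=5/84 [(1 3 4; 1 1 -2)], sign=+1
⇒ 4πI² = 5/7
I = (+1)√(5/7/(4π)) = 0.23841361

Gaunt coefficient, +0.238414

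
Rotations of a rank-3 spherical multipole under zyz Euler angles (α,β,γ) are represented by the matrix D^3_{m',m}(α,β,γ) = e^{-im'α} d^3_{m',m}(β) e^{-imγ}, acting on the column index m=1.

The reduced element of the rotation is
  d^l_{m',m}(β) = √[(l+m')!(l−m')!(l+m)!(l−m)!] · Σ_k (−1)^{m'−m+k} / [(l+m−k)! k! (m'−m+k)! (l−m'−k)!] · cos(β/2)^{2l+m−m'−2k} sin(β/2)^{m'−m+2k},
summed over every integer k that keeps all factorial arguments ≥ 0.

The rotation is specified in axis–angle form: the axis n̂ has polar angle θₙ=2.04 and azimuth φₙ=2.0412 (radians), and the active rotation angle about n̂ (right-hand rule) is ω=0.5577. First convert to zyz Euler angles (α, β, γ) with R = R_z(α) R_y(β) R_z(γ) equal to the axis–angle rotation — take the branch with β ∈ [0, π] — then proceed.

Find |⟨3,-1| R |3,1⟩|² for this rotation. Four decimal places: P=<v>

Axis–angle → zyz. n̂ = (sinθₙcosφₙ, sinθₙsinφₙ, cosθₙ) = (-0.404263, +0.795052, -0.452176), ω = 0.5577.
R = I cosω + sinω [n̂]ₓ + (1−cosω) n̂n̂ᵀ gives
  R = [+0.873238, +0.190606, +0.448469; -0.288010, +0.944255, +0.159477; -0.393072, -0.268425, +0.879456]
β = atan2(√(R₁₃²+R₂₃²), R₃₃) = 0.496078; α = atan2(R₂₃, R₁₃) mod 2π = 0.341657; γ = atan2(R₃₂, −R₃₁) mod 2π = 5.684035
Split into d^3_{-1,1}(β=0.4961) × two z-phases.
With c≡cos(β/2)=0.969396 and s≡sin(β/2)=0.245504, N=[2·24·24·2]^{1/2}=48.000000
k∈{2,3,4} keeps every argument non-negative
  k=2: (−1)^0·48.0000/(8)·0.9694^4·0.2455^2 = +0.319353
  k=3: (−1)^1·48.0000/(6)·0.9694^2·0.2455^4 = -0.027310
  k=4: (−1)^2·48.0000/(48)·0.9694^0·0.2455^6 = +0.000219
d^3_{-1,1}(0.4961) = +0.319353 -0.027310 +0.000219 = +0.292262
|D^3_{-1,1}|² = |d^3_{-1,1}(β)|² = (+0.292262)² = 0.085417 (the z-rotation phases have unit modulus)

P=0.0854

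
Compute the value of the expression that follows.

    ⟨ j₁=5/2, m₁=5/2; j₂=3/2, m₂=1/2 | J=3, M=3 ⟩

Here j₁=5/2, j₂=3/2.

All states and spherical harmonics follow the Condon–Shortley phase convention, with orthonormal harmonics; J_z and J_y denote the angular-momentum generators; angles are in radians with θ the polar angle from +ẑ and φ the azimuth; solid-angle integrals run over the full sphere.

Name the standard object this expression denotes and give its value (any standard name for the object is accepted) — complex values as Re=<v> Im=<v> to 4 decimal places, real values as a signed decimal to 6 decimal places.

Clebsch–Gordan coefficient, +√(5/8) ≈ +0.790569

This is a Clebsch–Gordan (vector-coupling) coefficient.
√[7·1!4!2!/8! · 5!0!2!1!6!0!] = √(1440)
  +(−1)^0/∏(0,1,0,2,4,0)! = 1/48  (running 1/48)
⟨..|..⟩ = √(1440)·(1/48) = +0.790569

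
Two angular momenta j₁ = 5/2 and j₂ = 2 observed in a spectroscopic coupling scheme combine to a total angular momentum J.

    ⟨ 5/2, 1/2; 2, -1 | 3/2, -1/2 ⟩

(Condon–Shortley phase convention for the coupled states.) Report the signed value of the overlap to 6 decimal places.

-0.487950

triangle: 3!×2!×1!/7! = 12/5040
(j±m)!: 3!×2!×1!×3!×1!×2! = 144
prefactor² = (2J+1)×Δ×N² = 48/35
  k=0: +1/(0!×3!×2!×1!×0!×0!) = 1/12
  k=1: −1/(1!×2!×1!×0!×1!×1!) = -1/2
Σ = -5/12  ⇒  CG² = 48/35×(-5/12)² = 5/21
CG = −√(5/21) = -0.487950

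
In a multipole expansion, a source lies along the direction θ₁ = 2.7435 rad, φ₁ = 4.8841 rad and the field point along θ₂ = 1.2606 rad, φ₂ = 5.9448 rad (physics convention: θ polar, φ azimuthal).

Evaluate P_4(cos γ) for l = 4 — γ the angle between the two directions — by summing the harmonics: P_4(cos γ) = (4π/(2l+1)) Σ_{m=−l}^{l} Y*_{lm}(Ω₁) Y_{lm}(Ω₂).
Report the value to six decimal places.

Term-by-term m-sum for l=4 (normalisation 4π/9 = 1.396263):
  m=-4: Y*=(0.007728, 0.006337)  Y=(0.078441, 0.355354)  product (-0.001646, 0.003243)
  m=-3: Y*=(0.033115, -0.058495)  Y=(0.174035, 0.280298)  product (0.022159, -0.000898)
  m=-2: Y*=(-0.234225, -0.083757)  Y=(-0.082247, -0.066072)  product (0.013730, 0.022364)
  m=-1: Y*=(-0.085158, 0.491054)  Y=(-0.304548, -0.107177)  product (0.078564, -0.140422)
  m=+0: Y*=(0.294001, -0.000000)  Y=(0.053803, 0.000000)  product (0.015818, 0.000000)
  m=+1: Y*=(0.085158, 0.491054)  Y=(0.304548, -0.107177)  product (0.078564, 0.140422)
  m=+2: Y*=(-0.234225, 0.083757)  Y=(-0.082247, 0.066072)  product (0.013730, -0.022364)
  m=+3: Y*=(-0.033115, -0.058495)  Y=(-0.174035, 0.280298)  product (0.022159, 0.000898)
  m=+4: Y*=(0.007728, -0.006337)  Y=(0.078441, -0.355354)  product (-0.001646, -0.003243)
Σ over m = (0.241434, -0.000000); ×(4π/9) → (0.337105, -0.000000). Real part: 0.337105

0.337105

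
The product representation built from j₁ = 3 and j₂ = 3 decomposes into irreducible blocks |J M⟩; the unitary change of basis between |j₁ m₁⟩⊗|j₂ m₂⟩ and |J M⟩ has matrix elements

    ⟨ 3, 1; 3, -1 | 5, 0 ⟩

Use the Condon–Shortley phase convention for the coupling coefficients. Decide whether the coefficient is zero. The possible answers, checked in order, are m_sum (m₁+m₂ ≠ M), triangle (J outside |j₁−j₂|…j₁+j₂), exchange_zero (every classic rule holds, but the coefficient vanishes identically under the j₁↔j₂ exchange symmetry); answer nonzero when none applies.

nonzero

m-sum: m₁+m₂ = 1+(-1) = 0, M = 0  ✓
triangle: |j₁−j₂| = 0 ≤ J = 5 ≤ j₁+j₂ = 6  ✓
exchange: j₁≠j₂ or m₁≠m₂ — the exchange symmetry imposes no constraint here
value check: CG = +√(25/84) = +0.545545 ≠ 0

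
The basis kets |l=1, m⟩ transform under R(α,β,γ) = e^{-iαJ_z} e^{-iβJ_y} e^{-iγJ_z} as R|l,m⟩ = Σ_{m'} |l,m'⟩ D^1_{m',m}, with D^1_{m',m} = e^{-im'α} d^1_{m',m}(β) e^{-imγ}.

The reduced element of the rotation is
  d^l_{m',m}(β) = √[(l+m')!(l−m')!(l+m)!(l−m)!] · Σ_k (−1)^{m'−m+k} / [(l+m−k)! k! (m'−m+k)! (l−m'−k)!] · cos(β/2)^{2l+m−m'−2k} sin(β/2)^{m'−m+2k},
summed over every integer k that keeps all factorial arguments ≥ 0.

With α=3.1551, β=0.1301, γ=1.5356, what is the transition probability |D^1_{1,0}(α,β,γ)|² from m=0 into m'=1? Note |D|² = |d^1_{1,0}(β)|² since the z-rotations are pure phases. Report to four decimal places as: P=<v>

D^1_{1,0}(3.1551,0.1301,1.5356) = e^{-i·1·3.1551}·d^1_{1,0}(0.1301)·e^{-i·0·1.5356}. Compute d first:
Half-angle: c=0.997885, s=0.065004. N=√(2·1·1·1)=1.414214
k: max(0,(0)−(1))=0 … min(1+(0),1−(1))=0
  k=0: (−1)^1·1.4142/(1)·0.9979^1·0.0650^1 = -0.091735
d^1_{1,0}(0.1301) = -0.091735
|D^1_{1,0}|² = |d^1_{1,0}(β)|² = (-0.091735)² = 0.008415 (the z-rotation phases have unit modulus)

P=0.0084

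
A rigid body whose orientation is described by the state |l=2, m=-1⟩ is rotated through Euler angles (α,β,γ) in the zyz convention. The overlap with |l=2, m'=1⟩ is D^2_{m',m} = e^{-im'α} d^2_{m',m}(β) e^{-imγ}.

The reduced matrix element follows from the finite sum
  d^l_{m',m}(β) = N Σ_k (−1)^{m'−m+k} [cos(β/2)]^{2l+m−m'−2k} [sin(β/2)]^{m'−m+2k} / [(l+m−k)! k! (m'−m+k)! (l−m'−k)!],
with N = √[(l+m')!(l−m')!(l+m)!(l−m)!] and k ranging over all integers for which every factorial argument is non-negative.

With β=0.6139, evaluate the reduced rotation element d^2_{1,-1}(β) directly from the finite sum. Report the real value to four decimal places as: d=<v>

d^2_{1,-1}(β=0.6139) via the finite sum:
Half-angle: c=0.953260, s=0.302153. N=√(6·1·1·6)=6.000000
k: max(0,(-1)−(1))=0 … min(2+(-1),2−(1))=1
  k=0: (−1)^2·6.0000/(2)·0.9533^2·0.3022^2 = +0.248884
  k=1: (−1)^3·6.0000/(6)·0.9533^0·0.3022^4 = -0.008335
d^2_{1,-1}(0.6139) = +0.248884 -0.008335 = +0.240549

d=0.2405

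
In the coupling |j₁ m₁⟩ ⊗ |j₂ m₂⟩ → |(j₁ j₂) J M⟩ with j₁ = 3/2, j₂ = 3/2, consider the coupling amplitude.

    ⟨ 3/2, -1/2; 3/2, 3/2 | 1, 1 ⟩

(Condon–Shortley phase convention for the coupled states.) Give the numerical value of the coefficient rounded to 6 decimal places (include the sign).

triangle: 2!×1!×1!/5! = 2/120
(j±m)!: 1!×2!×3!×0!×2!×0! = 24
prefactor² = (2J+1)×Δ×N² = 6/5
  k=2: +1/(2!×0!×0!×1!×1!×0!) = 1/2
Σ = 1/2  ⇒  CG² = 6/5×(1/2)² = 3/10
CG = +√(3/10) = +0.547723

+√(3/10) = +0.547723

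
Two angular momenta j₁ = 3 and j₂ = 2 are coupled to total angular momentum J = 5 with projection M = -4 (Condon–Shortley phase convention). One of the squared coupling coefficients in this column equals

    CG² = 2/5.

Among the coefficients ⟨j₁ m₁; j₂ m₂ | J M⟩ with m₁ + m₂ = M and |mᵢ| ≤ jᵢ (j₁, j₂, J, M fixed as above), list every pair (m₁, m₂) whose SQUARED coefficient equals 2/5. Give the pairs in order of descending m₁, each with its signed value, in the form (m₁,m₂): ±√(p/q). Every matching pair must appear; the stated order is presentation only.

(-3,-1): +√(2/5)

Admissible pairs with m₁+m₂ = M = -4: (-3,-1), (-2,-2)
  (m₁,m₂)=(-2,-2): CG² = 3/5, CG = +√(3/5)
  (m₁,m₂)=(-3,-1): CG² = 2/5, CG = +√(2/5)   ← matches the target
Pairs with CG² = 2/5: (-3,-1): +√(2/5)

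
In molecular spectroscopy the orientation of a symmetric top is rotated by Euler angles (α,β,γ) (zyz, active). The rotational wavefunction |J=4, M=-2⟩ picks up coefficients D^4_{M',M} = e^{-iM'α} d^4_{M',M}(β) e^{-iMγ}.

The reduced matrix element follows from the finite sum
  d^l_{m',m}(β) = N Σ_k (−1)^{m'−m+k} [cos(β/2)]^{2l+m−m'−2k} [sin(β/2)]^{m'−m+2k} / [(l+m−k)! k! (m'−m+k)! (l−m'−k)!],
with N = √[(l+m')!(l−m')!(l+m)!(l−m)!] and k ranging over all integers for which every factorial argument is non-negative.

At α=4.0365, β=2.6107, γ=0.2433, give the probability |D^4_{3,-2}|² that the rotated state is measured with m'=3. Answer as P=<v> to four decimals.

First d^4_{3,-2}(β=2.6107), then the phase factors e^{-i(3)α} and e^{-i(-2)γ}:
c=cos(2.610700/2)=0.262340, s=sin(2.610700/2)=0.964976; N=√[5040·1·2·720]=2693.993318
The bounds max(0,m−m')=0 and min(l+m,l−m')=1 give 2 terms
  k=0: (−1)^5·2693.9933/(240)·0.2623^3·0.9650^5 = -0.169574
  k=1: (−1)^6·2693.9933/(720)·0.2623^1·0.9650^7 = +0.764791
d^4_{3,-2}(2.6107) = -0.169574 +0.764791 = +0.595216
|D^4_{3,-2}|² = |d^4_{3,-2}(β)|² = (+0.595216)² = 0.354282 (the z-rotation phases have unit modulus)

P=0.3543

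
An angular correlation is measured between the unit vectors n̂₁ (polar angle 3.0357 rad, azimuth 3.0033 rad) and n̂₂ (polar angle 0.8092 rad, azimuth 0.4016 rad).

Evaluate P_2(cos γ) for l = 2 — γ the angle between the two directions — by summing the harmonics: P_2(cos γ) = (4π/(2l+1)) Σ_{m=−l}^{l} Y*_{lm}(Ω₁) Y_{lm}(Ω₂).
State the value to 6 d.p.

Term-by-term m-sum for l=2 (normalisation 4π/5 = 2.513274):
  m=-2: (0.004151, -0.001178) × (0.140498, -0.145591) = (0.000412, -0.000770)  (running Σ = (0.000412, -0.000770))
  m=-1: (0.080422, -0.011193) × (0.355138, -0.150820) = (0.026873, -0.016104)  (running Σ = (0.027284, -0.016874))
  m=0: (0.620213, -0.000000) × (0.135184, 0.000000) = (0.083843, 0.000000)  (running Σ = (0.111127, -0.016874))
  m=1: (-0.080422, -0.011193) × (-0.355138, -0.150820) = (0.026873, 0.016104)  (running Σ = (0.138000, -0.000770))
  m=2: (0.004151, 0.001178) × (0.140498, 0.145591) = (0.000412, 0.000770)  (running Σ = (0.138411, -0.000000))
Accumulated sum (0.138411, -0.000000); after 4π/(2l+1) scaling, (0.347866, -0.000000) ⇒ P_2 = 0.347866

0.347866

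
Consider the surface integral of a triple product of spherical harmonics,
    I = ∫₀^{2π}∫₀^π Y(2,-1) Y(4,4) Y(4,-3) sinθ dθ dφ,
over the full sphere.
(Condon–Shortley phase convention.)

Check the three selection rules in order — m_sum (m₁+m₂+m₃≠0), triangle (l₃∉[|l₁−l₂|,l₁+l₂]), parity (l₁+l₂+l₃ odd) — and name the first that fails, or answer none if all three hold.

none

azimuthal sum: -1 + 4 − 3 = 0  ✓
2 ≤ 4 ≤ 6 (triangle on l)  ✓
L = 2 + 4 + 4 = 10 (even)  ✓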